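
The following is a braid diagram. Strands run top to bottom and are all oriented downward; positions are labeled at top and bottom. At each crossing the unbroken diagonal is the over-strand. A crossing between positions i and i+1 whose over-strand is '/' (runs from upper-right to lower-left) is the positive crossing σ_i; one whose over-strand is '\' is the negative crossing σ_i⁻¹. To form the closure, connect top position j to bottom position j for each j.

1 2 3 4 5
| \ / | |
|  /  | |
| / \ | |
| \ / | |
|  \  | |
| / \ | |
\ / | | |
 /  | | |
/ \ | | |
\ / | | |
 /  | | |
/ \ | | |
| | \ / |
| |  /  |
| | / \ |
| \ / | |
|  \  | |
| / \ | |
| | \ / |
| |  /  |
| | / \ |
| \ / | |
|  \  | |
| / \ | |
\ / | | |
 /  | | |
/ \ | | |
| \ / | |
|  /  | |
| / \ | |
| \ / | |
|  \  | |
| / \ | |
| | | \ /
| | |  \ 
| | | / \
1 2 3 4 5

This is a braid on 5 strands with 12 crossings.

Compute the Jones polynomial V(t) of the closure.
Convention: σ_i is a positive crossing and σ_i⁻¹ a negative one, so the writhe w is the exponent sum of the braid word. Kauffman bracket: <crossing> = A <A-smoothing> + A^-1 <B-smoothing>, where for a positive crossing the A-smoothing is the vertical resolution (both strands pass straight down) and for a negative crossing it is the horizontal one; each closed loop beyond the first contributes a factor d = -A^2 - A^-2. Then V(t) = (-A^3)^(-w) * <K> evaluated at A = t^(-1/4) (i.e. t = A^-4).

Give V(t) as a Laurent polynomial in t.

Reading the diagram top to bottom ('/'-over between positions i,i+1 = s_i, '\'-over = s_i^-1): braid word = s2 s2^-1 s1 s1 s3 s2^-1 s3 s2^-1 s1 s2 s2^-1 s4^-1.
The presented braid s2 s2^-1 s1 s1 s3 s2^-1 s3 s2^-1 s1 s2 s2^-1 s4^-1 on 5 strands reduces by inverse Markov moves (closure unchanged at each step):
  Destabilize: the word has the form β·s4^-1 where s4^-1 occurs only as the final letter (β ∈ B_4); drop it and the last strand → 4 strands.
  Deconjugate: the word is γ·β·γ⁻¹ with γ = s2 s2^-1 (prefix) and γ⁻¹ = s2 s2^-1 (suffix); strip both.
Reduced to β = s1 s1 s3 s2^-1 s3 s2^-1 s1 on 4 strands, 7 crossings.
Compute on β:
Braid: s1 s1 s3 s2^-1 s3 s2^-1 s1 on 4 strands, 7 crossings.
Writhe w = (#positive) - (#negative) = 5 - 2 = 3.
Computing the Kauffman bracket via state sum. There are 2^7 = 128 states.
Smooth each crossing (0=||, 1=⌣⌢); contribution A^(Σ sign_k(1-2s_k)) * d^(L-1).
Tabulate the states by total A-exponent and number of loops L (A-exp: L × count):
  A^7: L=4 ×1
  A^5: L=3 ×7
  A^3: L=2 ×17, L=4 ×4
  A^1: L=1 ×15, L=3 ×19, L=5 ×1
  A^-1: L=2 ×27, L=4 ×8
  A^-3: L=3 ×20, L=5 ×1
  A^-5: L=4 ×7
  A^-7: L=5 ×1
Each group contributes A^e * Σ count * d^(L-1):
Powers of d = -A^2 - A^-2: d^2 = A^4 + 2 + A^-4; d^3 = -A^6 - 3*A^2 - 3*A^-2 - A^-6; d^4 = A^8 + 4*A^4 + 6 + 4*A^-4 + A^-8.
  A^7 * (d^3) = -A^13 - 3*A^9 - 3*A^5 - A
  A^5 * (7*d^2) = 7*A^9 + 14*A^5 + 7*A
  A^3 * (17*d + 4*d^3) = -4*A^9 - 29*A^5 - 29*A - 4*A^-3
  A^1 * (15 + 19*d^2 + d^4) = A^9 + 23*A^5 + 59*A + 23*A^-3 + A^-7
  A^-1 * (27*d + 8*d^3) = -8*A^5 - 51*A - 51*A^-3 - 8*A^-7
  A^-3 * (20*d^2 + d^4) = A^5 + 24*A + 46*A^-3 + 24*A^-7 + A^-11
  A^-5 * (7*d^3) = -7*A - 21*A^-3 - 21*A^-7 - 7*A^-11
  A^-7 * (d^4) = A + 4*A^-3 + 6*A^-7 + 4*A^-11 + A^-15
Summing the groups: <K> = -A^13 + A^9 - 2*A^5 + 3*A - 3*A^-3 + 2*A^-7 - 2*A^-11 + A^-15
Normalise by the writhe: (-A^3)^(-w) = (-A^3)^(-3) = -A^-9, so f(A) = -A^-9 * <K> = A^4 - 1 + 2*A^-4 - 3*A^-8 + 3*A^-12 - 2*A^-16 + 2*A^-20 - A^-24.
Substitute A = t^(-1/4), i.e. A^e → t^(-e/4): V(t) = -t^6 + 2*t^5 - 2*t^4 + 3*t^3 - 3*t^2 + 2*t - 1 + t^-1

Answer: -t^6 + 2*t^5 - 2*t^4 + 3*t^3 - 3*t^2 + 2*t - 1 + t^-1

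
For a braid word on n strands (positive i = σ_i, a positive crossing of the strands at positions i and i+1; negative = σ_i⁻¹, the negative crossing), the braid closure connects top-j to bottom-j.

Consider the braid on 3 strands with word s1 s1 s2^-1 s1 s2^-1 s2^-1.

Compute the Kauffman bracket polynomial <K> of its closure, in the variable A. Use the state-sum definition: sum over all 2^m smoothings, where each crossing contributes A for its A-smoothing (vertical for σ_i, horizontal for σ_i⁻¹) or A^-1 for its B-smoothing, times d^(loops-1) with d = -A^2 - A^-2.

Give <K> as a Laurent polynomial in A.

Braid: s1 s1 s2^-1 s1 s2^-1 s2^-1 on 3 strands, 6 crossings.
Writhe w = (#positive) - (#negative) = 3 - 3 = 0.
State-sum expansion of <K>. There are 2^6 = 64 states.
Smooth each crossing (0=||, 1=⌣⌢); contribution A^(Σ sign_k(1-2s_k)) * d^(L-1).
Tabulate the states by total A-exponent and number of loops L (A-exp: L × count):
  A^6: L=4 ×1
  A^4: L=3 ×6
  A^2: L=2 ×14, L=4 ×1
  A^0: L=1 ×13, L=3 ×7
  A^-2: L=2 ×14, L=4 ×1
  A^-4: L=3 ×6
  A^-6: L=4 ×1
Each group contributes A^e * Σ count * d^(L-1):
Powers of d = -A^2 - A^-2: d^2 = A^4 + 2 + A^-4; d^3 = -A^6 - 3*A^2 - 3*A^-2 - A^-6.
  A^6 * (d^3) = -A^12 - 3*A^8 - 3*A^4 - 1
  A^4 * (6*d^2) = 6*A^8 + 12*A^4 + 6
  A^2 * (14*d + d^3) = -A^8 - 17*A^4 - 17 - A^-4
  A^0 * (13 + 7*d^2) = 7*A^4 + 27 + 7*A^-4
  A^-2 * (14*d + d^3) = -A^4 - 17 - 17*A^-4 - A^-8
  A^-4 * (6*d^2) = 6 + 12*A^-4 + 6*A^-8
  A^-6 * (d^3) = -1 - 3*A^-4 - 3*A^-8 - A^-12
Summing the groups: <K> = -A^12 + 2*A^8 - 2*A^4 + 3 - 2*A^-4 + 2*A^-8 - A^-12

Answer: -A^12 + 2*A^8 - 2*A^4 + 3 - 2*A^-4 + 2*A^-8 - A^-12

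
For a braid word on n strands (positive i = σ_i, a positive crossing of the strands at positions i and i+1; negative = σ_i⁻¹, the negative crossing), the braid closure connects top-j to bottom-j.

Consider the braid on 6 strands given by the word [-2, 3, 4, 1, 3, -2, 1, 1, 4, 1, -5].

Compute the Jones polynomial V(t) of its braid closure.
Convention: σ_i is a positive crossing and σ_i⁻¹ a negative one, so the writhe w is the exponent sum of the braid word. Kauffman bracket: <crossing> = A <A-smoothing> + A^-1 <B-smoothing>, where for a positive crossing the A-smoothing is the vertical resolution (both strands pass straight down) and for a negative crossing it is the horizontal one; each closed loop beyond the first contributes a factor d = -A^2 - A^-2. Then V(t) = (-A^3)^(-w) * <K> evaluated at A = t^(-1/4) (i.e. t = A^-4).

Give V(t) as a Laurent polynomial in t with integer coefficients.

-t^9 + 3*t^8 - 4*t^7 + 5*t^6 - 6*t^5 + 5*t^4 - 4*t^3 + 3*t^2 - t + 1

Derivation:
The presented braid s2^-1 s3 s4 s1 s3 s2^-1 s1 s1 s4 s1 s5^-1 on 6 strands reduces by inverse Markov moves (closure unchanged at each step):
  Destabilize: the word has the form β·s5^-1 where s5^-1 occurs only as the final letter (β ∈ B_5); drop it and the last strand → 5 strands.
Reduced to β = s2^-1 s3 s4 s1 s3 s2^-1 s1 s1 s4 s1 on 5 strands, 10 crossings.
Compute on β:
Braid: s2^-1 s3 s4 s1 s3 s2^-1 s1 s1 s4 s1 on 5 strands, 10 crossings.
Writhe w = (#positive) - (#negative) = 8 - 2 = 6.
Enumerate smoothing states for the bracket polynomial. There are 2^10 = 1024 states.
Each crossing splits two ways (0=vertical, 1=horizontal). The state's weight is A^(#A-smoothings - #B-smoothings) * d^(loops - 1).
Tabulate the states by total A-exponent and number of loops L (A-exp: L × count):
  A^10: L=5 ×1
  A^8: L=4 ×10
  A^6: L=3 ×39, L=5 ×6
  A^4: L=2 ×68, L=4 ×51, L=6 ×1
  A^2: L=1 ×44, L=3 ×139, L=5 ×27
  A^0: L=2 ×126, L=4 ×118, L=6 ×8
  A^-2: L=1 ×11, L=3 ×140, L=5 ×58, L=7 ×1
  A^-4: L=2 ×19, L=4 ×85, L=6 ×16
  A^-6: L=3 ×15, L=5 ×28, L=7 ×2
  A^-8: L=4 ×6, L=6 ×4
  A^-10: L=5 ×1
Each group contributes A^e * Σ count * d^(L-1):
Powers of d = -A^2 - A^-2: d^2 = A^4 + 2 + A^-4; d^3 = -A^6 - 3*A^2 - 3*A^-2 - A^-6; d^4 = A^8 + 4*A^4 + 6 + 4*A^-4 + A^-8; d^5 = -A^10 - 5*A^6 - 10*A^2 - 10*A^-2 - 5*A^-6 - A^-10; d^6 = A^12 + 6*A^8 + 15*A^4 + 20 + 15*A^-4 + 6*A^-8 + A^-12.
  A^10 * (d^4) = A^18 + 4*A^14 + 6*A^10 + 4*A^6 + A^2
  A^8 * (10*d^3) = -10*A^14 - 30*A^10 - 30*A^6 - 10*A^2
  A^6 * (39*d^2 + 6*d^4) = 6*A^14 + 63*A^10 + 114*A^6 + 63*A^2 + 6*A^-2
  A^4 * (68*d + 51*d^3 + d^5) = -A^14 - 56*A^10 - 231*A^6 - 231*A^2 - 56*A^-2 - A^-6
  A^2 * (44 + 139*d^2 + 27*d^4) = 27*A^10 + 247*A^6 + 484*A^2 + 247*A^-2 + 27*A^-6
  A^0 * (126*d + 118*d^3 + 8*d^5) = -8*A^10 - 158*A^6 - 560*A^2 - 560*A^-2 - 158*A^-6 - 8*A^-10
  A^-2 * (11 + 140*d^2 + 58*d^4 + d^6) = A^10 + 64*A^6 + 387*A^2 + 659*A^-2 + 387*A^-6 + 64*A^-10 + A^-14
  A^-4 * (19*d + 85*d^3 + 16*d^5) = -16*A^6 - 165*A^2 - 434*A^-2 - 434*A^-6 - 165*A^-10 - 16*A^-14
  A^-6 * (15*d^2 + 28*d^4 + 2*d^6) = 2*A^6 + 40*A^2 + 157*A^-2 + 238*A^-6 + 157*A^-10 + 40*A^-14 + 2*A^-18
  A^-8 * (6*d^3 + 4*d^5) = -4*A^2 - 26*A^-2 - 58*A^-6 - 58*A^-10 - 26*A^-14 - 4*A^-18
  A^-10 * (d^4) = A^-2 + 4*A^-6 + 6*A^-10 + 4*A^-14 + A^-18
Summing the groups: <K> = A^18 - A^14 + 3*A^10 - 4*A^6 + 5*A^2 - 6*A^-2 + 5*A^-6 - 4*A^-10 + 3*A^-14 - A^-18
Normalise by the writhe: (-A^3)^(-w) = (-A^3)^(-6) = A^-18, so f(A) = A^-18 * <K> = 1 - A^-4 + 3*A^-8 - 4*A^-12 + 5*A^-16 - 6*A^-20 + 5*A^-24 - 4*A^-28 + 3*A^-32 - A^-36.
Substitute A = t^(-1/4), i.e. A^e → t^(-e/4): V(t) = -t^9 + 3*t^8 - 4*t^7 + 5*t^6 - 6*t^5 + 5*t^4 - 4*t^3 + 3*t^2 - t + 1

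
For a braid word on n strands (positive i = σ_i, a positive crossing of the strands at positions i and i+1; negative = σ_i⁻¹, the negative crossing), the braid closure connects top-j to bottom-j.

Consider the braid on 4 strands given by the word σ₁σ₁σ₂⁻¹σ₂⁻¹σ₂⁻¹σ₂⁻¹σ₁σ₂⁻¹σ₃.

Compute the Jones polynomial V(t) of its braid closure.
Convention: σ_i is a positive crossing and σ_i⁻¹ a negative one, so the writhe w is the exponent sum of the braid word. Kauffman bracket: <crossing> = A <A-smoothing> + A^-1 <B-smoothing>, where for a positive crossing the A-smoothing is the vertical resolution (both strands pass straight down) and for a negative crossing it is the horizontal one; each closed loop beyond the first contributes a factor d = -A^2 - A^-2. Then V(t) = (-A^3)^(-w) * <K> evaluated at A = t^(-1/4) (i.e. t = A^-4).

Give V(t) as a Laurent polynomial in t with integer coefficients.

-t^2 + 2*t - 2 + 4*t^-1 - 4*t^-2 + 4*t^-3 - 3*t^-4 + 2*t^-5 - t^-6

Derivation:
The presented braid s1 s1 s2^-1 s2^-1 s2^-1 s2^-1 s1 s2^-1 s3 on 4 strands reduces by inverse Markov moves (closure unchanged at each step):
  Destabilize: the word has the form β·s3 where s3 occurs only as the final letter (β ∈ B_3); drop it and the last strand → 3 strands.
Reduced to β = s1 s1 s2^-1 s2^-1 s2^-1 s2^-1 s1 s2^-1 on 3 strands, 8 crossings.
Compute on β:
Braid: s1 s1 s2^-1 s2^-1 s2^-1 s2^-1 s1 s2^-1 on 3 strands, 8 crossings.
Writhe w = (#positive) - (#negative) = 3 - 5 = -2.
State-sum expansion of <K>. There are 2^8 = 256 states.
For each crossing: s=0 is the vertical smoothing, s=1 horizontal. Crossing k contributes A^(sign_k * (1 - 2*s_k)); loop factor d = -A^2 - A^-2.
Tabulate the states by total A-exponent and number of loops L (A-exp: L × count):
  A^8: L=6 ×1
  A^6: L=5 ×8
  A^4: L=4 ×27, L=6 ×1
  A^2: L=3 ×48, L=5 ×8
  A^0: L=2 ×47, L=4 ×22, L=6 ×1
  A^-2: L=1 ×23, L=3 ×29, L=5 ×4
  A^-4: L=2 ×22, L=4 ×6
  A^-6: L=3 ×8
  A^-8: L=4 ×1
Each group contributes A^e * Σ count * d^(L-1):
Powers of d = -A^2 - A^-2: d^2 = A^4 + 2 + A^-4; d^3 = -A^6 - 3*A^2 - 3*A^-2 - A^-6; d^4 = A^8 + 4*A^4 + 6 + 4*A^-4 + A^-8; d^5 = -A^10 - 5*A^6 - 10*A^2 - 10*A^-2 - 5*A^-6 - A^-10.
  A^8 * (d^5) = -A^18 - 5*A^14 - 10*A^10 - 10*A^6 - 5*A^2 - A^-2
  A^6 * (8*d^4) = 8*A^14 + 32*A^10 + 48*A^6 + 32*A^2 + 8*A^-2
  A^4 * (27*d^3 + d^5) = -A^14 - 32*A^10 - 91*A^6 - 91*A^2 - 32*A^-2 - A^-6
  A^2 * (48*d^2 + 8*d^4) = 8*A^10 + 80*A^6 + 144*A^2 + 80*A^-2 + 8*A^-6
  A^0 * (47*d + 22*d^3 + d^5) = -A^10 - 27*A^6 - 123*A^2 - 123*A^-2 - 27*A^-6 - A^-10
  A^-2 * (23 + 29*d^2 + 4*d^4) = 4*A^6 + 45*A^2 + 105*A^-2 + 45*A^-6 + 4*A^-10
  A^-4 * (22*d + 6*d^3) = -6*A^2 - 40*A^-2 - 40*A^-6 - 6*A^-10
  A^-6 * (8*d^2) = 8*A^-2 + 16*A^-6 + 8*A^-10
  A^-8 * (d^3) = -A^-2 - 3*A^-6 - 3*A^-10 - A^-14
Summing the groups: <K> = -A^18 + 2*A^14 - 3*A^10 + 4*A^6 - 4*A^2 + 4*A^-2 - 2*A^-6 + 2*A^-10 - A^-14
Normalise by the writhe: (-A^3)^(-w) = (-A^3)^(2) = A^6, so f(A) = A^6 * <K> = -A^24 + 2*A^20 - 3*A^16 + 4*A^12 - 4*A^8 + 4*A^4 - 2 + 2*A^-4 - A^-8.
Substitute A = t^(-1/4), i.e. A^e → t^(-e/4): V(t) = -t^2 + 2*t - 2 + 4*t^-1 - 4*t^-2 + 4*t^-3 - 3*t^-4 + 2*t^-5 - t^-6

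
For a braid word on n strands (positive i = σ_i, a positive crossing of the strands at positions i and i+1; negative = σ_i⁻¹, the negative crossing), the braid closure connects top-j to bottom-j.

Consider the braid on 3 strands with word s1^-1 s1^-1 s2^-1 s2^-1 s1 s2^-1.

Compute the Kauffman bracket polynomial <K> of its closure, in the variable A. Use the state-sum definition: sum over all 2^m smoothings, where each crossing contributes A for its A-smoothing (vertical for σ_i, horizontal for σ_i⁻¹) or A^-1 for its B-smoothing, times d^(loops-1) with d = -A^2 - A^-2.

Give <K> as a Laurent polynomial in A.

-A^12 + A^8 - A^4 + 2 - A^-4 + A^-8

Derivation:
Braid: s1^-1 s1^-1 s2^-1 s2^-1 s1 s2^-1 on 3 strands, 6 crossings.
Writhe w = (#positive) - (#negative) = 1 - 5 = -4.
Enumerate smoothing states for the bracket polynomial. There are 2^6 = 64 states.
Smooth each crossing (0=||, 1=⌣⌢); contribution A^(Σ sign_k(1-2s_k)) * d^(L-1).
Tabulate the states by total A-exponent and number of loops L (A-exp: L × count):
  A^6: L=4 ×1
  A^4: L=3 ×6
  A^2: L=2 ×13, L=4 ×2
  A^0: L=1 ×10, L=3 ×10
  A^-2: L=2 ×14, L=4 ×1
  A^-4: L=1 ×3, L=3 ×3
  A^-6: L=2 ×1
Each group contributes A^e * Σ count * d^(L-1):
Powers of d = -A^2 - A^-2: d^2 = A^4 + 2 + A^-4; d^3 = -A^6 - 3*A^2 - 3*A^-2 - A^-6.
  A^6 * (d^3) = -A^12 - 3*A^8 - 3*A^4 - 1
  A^4 * (6*d^2) = 6*A^8 + 12*A^4 + 6
  A^2 * (13*d + 2*d^3) = -2*A^8 - 19*A^4 - 19 - 2*A^-4
  A^0 * (10 + 10*d^2) = 10*A^4 + 30 + 10*A^-4
  A^-2 * (14*d + d^3) = -A^4 - 17 - 17*A^-4 - A^-8
  A^-4 * (3 + 3*d^2) = 3 + 9*A^-4 + 3*A^-8
  A^-6 * (d) = -A^-4 - A^-8
Summing the groups: <K> = -A^12 + A^8 - A^4 + 2 - A^-4 + A^-8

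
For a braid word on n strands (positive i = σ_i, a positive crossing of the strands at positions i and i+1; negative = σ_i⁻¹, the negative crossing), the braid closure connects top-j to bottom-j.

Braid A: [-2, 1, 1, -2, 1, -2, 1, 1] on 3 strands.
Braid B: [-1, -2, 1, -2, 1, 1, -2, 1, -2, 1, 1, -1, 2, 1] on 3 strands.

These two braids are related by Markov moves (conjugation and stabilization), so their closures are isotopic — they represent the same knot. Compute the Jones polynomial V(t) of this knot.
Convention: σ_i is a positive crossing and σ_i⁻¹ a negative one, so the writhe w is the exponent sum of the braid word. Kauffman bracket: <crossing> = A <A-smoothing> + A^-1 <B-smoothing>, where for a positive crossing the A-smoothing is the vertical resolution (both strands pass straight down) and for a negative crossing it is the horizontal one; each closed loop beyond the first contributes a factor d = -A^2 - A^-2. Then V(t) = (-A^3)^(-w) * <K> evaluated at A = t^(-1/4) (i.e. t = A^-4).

Markov-equivalent braids have isotopic closures, hence identical knot invariants. Strip the Markov moves from each word to reach a common short braid β, then compute V(t) once on β.
Braid A: s2^-1 s1 s1 s2^-1 s1 s2^-1 s1 s1 on 3 strands has no conjugating prefix/suffix or stabilization to strip; take β = s2^-1 s1 s1 s2^-1 s1 s2^-1 s1 s1.
Braid B: s1^-1 s2^-1 s1 s2^-1 s1 s1 s2^-1 s1 s2^-1 s1 s1 s1^-1 s2 s1 on 3 strands reduces by inverse Markov moves (closure unchanged at each step):
  Deconjugate: the word is γ·β·γ⁻¹ with γ = s1^-1 s2^-1 (prefix) and γ⁻¹ = s2 s1 (suffix); strip both.
  Deconjugate: the word is γ·β·γ⁻¹ with γ = s1 (prefix) and γ⁻¹ = s1^-1 (suffix); strip both.
Reduced to β = s2^-1 s1 s1 s2^-1 s1 s2^-1 s1 s1 on 3 strands, 8 crossings.
Both give the same β = s2^-1 s1 s1 s2^-1 s1 s2^-1 s1 s1 on 3 strands, so one state sum suffices:
Braid: s2^-1 s1 s1 s2^-1 s1 s2^-1 s1 s1 on 3 strands, 8 crossings.
Writhe w = (#positive) - (#negative) = 5 - 3 = 2.
State-sum expansion of <K>. There are 2^8 = 256 states.
For each crossing: s=0 is the vertical smoothing, s=1 horizontal. Crossing k contributes A^(sign_k * (1 - 2*s_k)); loop factor d = -A^2 - A^-2.
Tabulate the states by total A-exponent and number of loops L (A-exp: L × count):
  A^8: L=4 ×1
  A^6: L=3 ×8
  A^4: L=2 ×26, L=4 ×2
  A^2: L=1 ×35, L=3 ×21
  A^0: L=2 ×63, L=4 ×7
  A^-2: L=3 ×55, L=5 ×1
  A^-4: L=4 ×28
  A^-6: L=5 ×8
  A^-8: L=6 ×1
Each group contributes A^e * Σ count * d^(L-1):
Powers of d = -A^2 - A^-2: d^2 = A^4 + 2 + A^-4; d^3 = -A^6 - 3*A^2 - 3*A^-2 - A^-6; d^4 = A^8 + 4*A^4 + 6 + 4*A^-4 + A^-8; d^5 = -A^10 - 5*A^6 - 10*A^2 - 10*A^-2 - 5*A^-6 - A^-10.
  A^8 * (d^3) = -A^14 - 3*A^10 - 3*A^6 - A^2
  A^6 * (8*d^2) = 8*A^10 + 16*A^6 + 8*A^2
  A^4 * (26*d + 2*d^3) = -2*A^10 - 32*A^6 - 32*A^2 - 2*A^-2
  A^2 * (35 + 21*d^2) = 21*A^6 + 77*A^2 + 21*A^-2
  A^0 * (63*d + 7*d^3) = -7*A^6 - 84*A^2 - 84*A^-2 - 7*A^-6
  A^-2 * (55*d^2 + d^4) = A^6 + 59*A^2 + 116*A^-2 + 59*A^-6 + A^-10
  A^-4 * (28*d^3) = -28*A^2 - 84*A^-2 - 84*A^-6 - 28*A^-10
  A^-6 * (8*d^4) = 8*A^2 + 32*A^-2 + 48*A^-6 + 32*A^-10 + 8*A^-14
  A^-8 * (d^5) = -A^2 - 5*A^-2 - 10*A^-6 - 10*A^-10 - 5*A^-14 - A^-18
Summing the groups: <K> = -A^14 + 3*A^10 - 4*A^6 + 6*A^2 - 6*A^-2 + 6*A^-6 - 5*A^-10 + 3*A^-14 - A^-18
Normalise by the writhe: (-A^3)^(-w) = (-A^3)^(-2) = A^-6, so f(A) = A^-6 * <K> = -A^8 + 3*A^4 - 4 + 6*A^-4 - 6*A^-8 + 6*A^-12 - 5*A^-16 + 3*A^-20 - A^-24.
Substitute A = t^(-1/4), i.e. A^e → t^(-e/4): V(t) = -t^6 + 3*t^5 - 5*t^4 + 6*t^3 - 6*t^2 + 6*t - 4 + 3*t^-1 - t^-2

Answer: -t^6 + 3*t^5 - 5*t^4 + 6*t^3 - 6*t^2 + 6*t - 4 + 3*t^-1 - t^-2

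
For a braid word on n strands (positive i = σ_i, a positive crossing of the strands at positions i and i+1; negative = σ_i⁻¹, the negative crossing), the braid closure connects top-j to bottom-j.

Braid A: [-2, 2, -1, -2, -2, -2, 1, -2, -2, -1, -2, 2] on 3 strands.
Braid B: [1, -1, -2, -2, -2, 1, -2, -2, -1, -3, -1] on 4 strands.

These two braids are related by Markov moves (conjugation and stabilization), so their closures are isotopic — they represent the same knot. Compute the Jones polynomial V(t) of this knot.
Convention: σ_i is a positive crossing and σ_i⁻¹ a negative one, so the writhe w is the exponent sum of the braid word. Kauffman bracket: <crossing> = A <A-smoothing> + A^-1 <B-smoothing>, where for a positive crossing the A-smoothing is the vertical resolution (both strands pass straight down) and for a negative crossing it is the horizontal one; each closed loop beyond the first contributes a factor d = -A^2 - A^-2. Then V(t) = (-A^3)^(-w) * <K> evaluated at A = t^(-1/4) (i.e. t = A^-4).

t^-2 - t^-3 + 3*t^-4 - 3*t^-5 + 3*t^-6 - 3*t^-7 + 2*t^-8 - t^-9

Derivation:
Markov-equivalent braids have isotopic closures, hence identical knot invariants. Strip the Markov moves from each word to reach a common short braid β, then compute V(t) once on β.
Braid A: s2^-1 s2 s1^-1 s2^-1 s2^-1 s2^-1 s1 s2^-1 s2^-1 s1^-1 s2^-1 s2 on 3 strands reduces by inverse Markov moves (closure unchanged at each step):
  Deconjugate: the word is γ·β·γ⁻¹ with γ = s2^-1 s2 (prefix) and γ⁻¹ = s2^-1 s2 (suffix); strip both.
Reduced to β = s1^-1 s2^-1 s2^-1 s2^-1 s1 s2^-1 s2^-1 s1^-1 on 3 strands, 8 crossings.
Braid B: s1 s1^-1 s2^-1 s2^-1 s2^-1 s1 s2^-1 s2^-1 s1^-1 s3^-1 s1^-1 on 4 strands reduces by inverse Markov moves (closure unchanged at each step):
  Deconjugate: the word is γ·β·γ⁻¹ with γ = s1 (prefix) and γ⁻¹ = s1^-1 (suffix); strip both.
  Destabilize: the word has the form β·s3^-1 where s3^-1 occurs only as the final letter (β ∈ B_3); drop it and the last strand → 3 strands.
Reduced to β = s1^-1 s2^-1 s2^-1 s2^-1 s1 s2^-1 s2^-1 s1^-1 on 3 strands, 8 crossings.
Both give the same β = s1^-1 s2^-1 s2^-1 s2^-1 s1 s2^-1 s2^-1 s1^-1 on 3 strands, so one state sum suffices:
Braid: s1^-1 s2^-1 s2^-1 s2^-1 s1 s2^-1 s2^-1 s1^-1 on 3 strands, 8 crossings.
Writhe w = (#positive) - (#negative) = 1 - 7 = -6.
Enumerate smoothing states for the bracket polynomial. There are 2^8 = 256 states.
For each crossing: s=0 is the vertical smoothing, s=1 horizontal. Crossing k contributes A^(sign_k * (1 - 2*s_k)); loop factor d = -A^2 - A^-2.
Tabulate the states by total A-exponent and number of loops L (A-exp: L × count):
  A^8: L=6 ×1
  A^6: L=5 ×8
  A^4: L=4 ×27, L=6 ×1
  A^2: L=3 ×49, L=5 ×7
  A^0: L=2 ×49, L=4 ×21
  A^-2: L=1 ×22, L=3 ×34
  A^-4: L=2 ×27, L=4 ×1
  A^-6: L=1 ×5, L=3 ×3
  A^-8: L=2 ×1
Each group contributes A^e * Σ count * d^(L-1):
Powers of d = -A^2 - A^-2: d^2 = A^4 + 2 + A^-4; d^3 = -A^6 - 3*A^2 - 3*A^-2 - A^-6; d^4 = A^8 + 4*A^4 + 6 + 4*A^-4 + A^-8; d^5 = -A^10 - 5*A^6 - 10*A^2 - 10*A^-2 - 5*A^-6 - A^-10.
  A^8 * (d^5) = -A^18 - 5*A^14 - 10*A^10 - 10*A^6 - 5*A^2 - A^-2
  A^6 * (8*d^4) = 8*A^14 + 32*A^10 + 48*A^6 + 32*A^2 + 8*A^-2
  A^4 * (27*d^3 + d^5) = -A^14 - 32*A^10 - 91*A^6 - 91*A^2 - 32*A^-2 - A^-6
  A^2 * (49*d^2 + 7*d^4) = 7*A^10 + 77*A^6 + 140*A^2 + 77*A^-2 + 7*A^-6
  A^0 * (49*d + 21*d^3) = -21*A^6 - 112*A^2 - 112*A^-2 - 21*A^-6
  A^-2 * (22 + 34*d^2) = 34*A^2 + 90*A^-2 + 34*A^-6
  A^-4 * (27*d + d^3) = -A^2 - 30*A^-2 - 30*A^-6 - A^-10
  A^-6 * (5 + 3*d^2) = 3*A^-2 + 11*A^-6 + 3*A^-10
  A^-8 * (d) = -A^-6 - A^-10
Summing the groups: <K> = -A^18 + 2*A^14 - 3*A^10 + 3*A^6 - 3*A^2 + 3*A^-2 - A^-6 + A^-10
Normalise by the writhe: (-A^3)^(-w) = (-A^3)^(6) = A^18, so f(A) = A^18 * <K> = -A^36 + 2*A^32 - 3*A^28 + 3*A^24 - 3*A^20 + 3*A^16 - A^12 + A^8.
Substitute A = t^(-1/4), i.e. A^e → t^(-e/4): V(t) = t^-2 - t^-3 + 3*t^-4 - 3*t^-5 + 3*t^-6 - 3*t^-7 + 2*t^-8 - t^-9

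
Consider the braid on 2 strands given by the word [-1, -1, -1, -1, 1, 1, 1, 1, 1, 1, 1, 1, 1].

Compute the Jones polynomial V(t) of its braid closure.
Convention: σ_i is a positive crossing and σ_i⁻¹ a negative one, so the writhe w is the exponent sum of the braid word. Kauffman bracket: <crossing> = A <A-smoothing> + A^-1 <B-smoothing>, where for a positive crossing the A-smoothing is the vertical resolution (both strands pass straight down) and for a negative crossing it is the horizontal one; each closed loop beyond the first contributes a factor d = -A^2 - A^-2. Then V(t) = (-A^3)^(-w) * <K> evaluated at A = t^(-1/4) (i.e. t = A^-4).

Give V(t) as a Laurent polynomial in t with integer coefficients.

-t^7 + t^6 - t^5 + t^4 + t^2

Derivation:
The presented braid s1^-1 s1^-1 s1^-1 s1^-1 s1 s1 s1 s1 s1 s1 s1 s1 s1 on 2 strands reduces by inverse Markov moves (closure unchanged at each step):
  Deconjugate: the word is γ·β·γ⁻¹ with γ = s1^-1 (prefix) and γ⁻¹ = s1 (suffix); strip both.
  Deconjugate: the word is γ·β·γ⁻¹ with γ = s1^-1 s1^-1 (prefix) and γ⁻¹ = s1 s1 (suffix); strip both.
  Deconjugate: the word is γ·β·γ⁻¹ with γ = s1^-1 (prefix) and γ⁻¹ = s1 (suffix); strip both.
Reduced to β = s1 s1 s1 s1 s1 on 2 strands, 5 crossings.
Compute on β:
Braid: s1 s1 s1 s1 s1 on 2 strands, 5 crossings.
Writhe w = (#positive) - (#negative) = 5 - 0 = 5.
State-sum expansion of <K>. There are 2^5 = 32 states.
Each crossing splits two ways (0=vertical, 1=horizontal). The state's weight is A^(#A-smoothings - #B-smoothings) * d^(loops - 1).
  state 00000: A-exp=+5, loops=2, term = A^5 * d^1
  state 00001: A-exp=+3, loops=1, term = A^3 * d^0
  state 00010: A-exp=+3, loops=1, term = A^3 * d^0
  state 00011: A-exp=+1, loops=2, term = A^1 * d^1
  state 00100: A-exp=+3, loops=1, term = A^3 * d^0
  state 00101: A-exp=+1, loops=2, term = A^1 * d^1
  state 00110: A-exp=+1, loops=2, term = A^1 * d^1
  state 00111: A-exp=-1, loops=3, term = A^-1 * d^2
  state 01000: A-exp=+3, loops=1, term = A^3 * d^0
  state 01001: A-exp=+1, loops=2, term = A^1 * d^1
  state 01010: A-exp=+1, loops=2, term = A^1 * d^1
  state 01011: A-exp=-1, loops=3, term = A^-1 * d^2
  state 01100: A-exp=+1, loops=2, term = A^1 * d^1
  state 01101: A-exp=-1, loops=3, term = A^-1 * d^2
  state 01110: A-exp=-1, loops=3, term = A^-1 * d^2
  state 01111: A-exp=-3, loops=4, term = A^-3 * d^3
  state 10000: A-exp=+3, loops=1, term = A^3 * d^0
  state 10001: A-exp=+1, loops=2, term = A^1 * d^1
  state 10010: A-exp=+1, loops=2, term = A^1 * d^1
  state 10011: A-exp=-1, loops=3, term = A^-1 * d^2
  state 10100: A-exp=+1, loops=2, term = A^1 * d^1
  state 10101: A-exp=-1, loops=3, term = A^-1 * d^2
  state 10110: A-exp=-1, loops=3, term = A^-1 * d^2
  state 10111: A-exp=-3, loops=4, term = A^-3 * d^3
  state 11000: A-exp=+1, loops=2, term = A^1 * d^1
  state 11001: A-exp=-1, loops=3, term = A^-1 * d^2
  state 11010: A-exp=-1, loops=3, term = A^-1 * d^2
  state 11011: A-exp=-3, loops=4, term = A^-3 * d^3
  state 11100: A-exp=-1, loops=3, term = A^-1 * d^2
  state 11101: A-exp=-3, loops=4, term = A^-3 * d^3
  state 11110: A-exp=-3, loops=4, term = A^-3 * d^3
  state 11111: A-exp=-5, loops=5, term = A^-5 * d^4
Collect the terms by A-exponent (count of states per loop number):
Powers of d = -A^2 - A^-2: d^2 = A^4 + 2 + A^-4; d^3 = -A^6 - 3*A^2 - 3*A^-2 - A^-6; d^4 = A^8 + 4*A^4 + 6 + 4*A^-4 + A^-8.
  A^5 * (d) = -A^7 - A^3
  A^3 * (5) = 5*A^3
  A^1 * (10*d) = -10*A^3 - 10*A^-1
  A^-1 * (10*d^2) = 10*A^3 + 20*A^-1 + 10*A^-5
  A^-3 * (5*d^3) = -5*A^3 - 15*A^-1 - 15*A^-5 - 5*A^-9
  A^-5 * (d^4) = A^3 + 4*A^-1 + 6*A^-5 + 4*A^-9 + A^-13
Summing the groups: <K> = -A^7 - A^-1 + A^-5 - A^-9 + A^-13
Normalise by the writhe: (-A^3)^(-w) = (-A^3)^(-5) = -A^-15, so f(A) = -A^-15 * <K> = A^-8 + A^-16 - A^-20 + A^-24 - A^-28.
Substitute A = t^(-1/4), i.e. A^e → t^(-e/4): V(t) = -t^7 + t^6 - t^5 + t^4 + t^2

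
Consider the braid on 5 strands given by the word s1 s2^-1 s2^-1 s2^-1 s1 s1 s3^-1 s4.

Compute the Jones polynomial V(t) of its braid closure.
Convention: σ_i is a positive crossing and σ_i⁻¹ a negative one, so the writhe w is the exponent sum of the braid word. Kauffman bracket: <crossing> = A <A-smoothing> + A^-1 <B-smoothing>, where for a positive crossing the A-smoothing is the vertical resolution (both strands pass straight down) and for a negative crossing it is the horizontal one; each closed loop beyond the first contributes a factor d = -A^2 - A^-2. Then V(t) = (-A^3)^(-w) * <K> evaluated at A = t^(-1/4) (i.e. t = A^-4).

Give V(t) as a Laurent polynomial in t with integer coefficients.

-t^3 + t^2 - t + 3 - t^-1 + t^-2 - t^-3

Derivation:
The presented braid s1 s2^-1 s2^-1 s2^-1 s1 s1 s3^-1 s4 on 5 strands reduces by inverse Markov moves (closure unchanged at each step):
  Destabilize: the word has the form β·s4 where s4 occurs only as the final letter (β ∈ B_4); drop it and the last strand → 4 strands.
  Destabilize: the word has the form β·s3^-1 where s3^-1 occurs only as the final letter (β ∈ B_3); drop it and the last strand → 3 strands.
Reduced to β = s1 s2^-1 s2^-1 s2^-1 s1 s1 on 3 strands, 6 crossings.
Compute on β:
Braid: s1 s2^-1 s2^-1 s2^-1 s1 s1 on 3 strands, 6 crossings.
Writhe w = (#positive) - (#negative) = 3 - 3 = 0.
Computing the Kauffman bracket via state sum. There are 2^6 = 64 states.
Each crossing splits two ways (0=vertical, 1=horizontal). The state's weight is A^(#A-smoothings - #B-smoothings) * d^(loops - 1).
Tabulate the states by total A-exponent and number of loops L (A-exp: L × count):
  A^6: L=4 ×1
  A^4: L=3 ×6
  A^2: L=2 ×12, L=4 ×3
  A^0: L=1 ×9, L=3 ×10, L=5 ×1
  A^-2: L=2 ×12, L=4 ×3
  A^-4: L=3 ×6
  A^-6: L=4 ×1
Each group contributes A^e * Σ count * d^(L-1):
Powers of d = -A^2 - A^-2: d^2 = A^4 + 2 + A^-4; d^3 = -A^6 - 3*A^2 - 3*A^-2 - A^-6; d^4 = A^8 + 4*A^4 + 6 + 4*A^-4 + A^-8.
  A^6 * (d^3) = -A^12 - 3*A^8 - 3*A^4 - 1
  A^4 * (6*d^2) = 6*A^8 + 12*A^4 + 6
  A^2 * (12*d + 3*d^3) = -3*A^8 - 21*A^4 - 21 - 3*A^-4
  A^0 * (9 + 10*d^2 + d^4) = A^8 + 14*A^4 + 35 + 14*A^-4 + A^-8
  A^-2 * (12*d + 3*d^3) = -3*A^4 - 21 - 21*A^-4 - 3*A^-8
  A^-4 * (6*d^2) = 6 + 12*A^-4 + 6*A^-8
  A^-6 * (d^3) = -1 - 3*A^-4 - 3*A^-8 - A^-12
Summing the groups: <K> = -A^12 + A^8 - A^4 + 3 - A^-4 + A^-8 - A^-12
Normalise by the writhe: (-A^3)^(-w) = (-A^3)^(0) = 1, so f(A) = 1 * <K> = -A^12 + A^8 - A^4 + 3 - A^-4 + A^-8 - A^-12.
Substitute A = t^(-1/4), i.e. A^e → t^(-e/4): V(t) = -t^3 + t^2 - t + 3 - t^-1 + t^-2 - t^-3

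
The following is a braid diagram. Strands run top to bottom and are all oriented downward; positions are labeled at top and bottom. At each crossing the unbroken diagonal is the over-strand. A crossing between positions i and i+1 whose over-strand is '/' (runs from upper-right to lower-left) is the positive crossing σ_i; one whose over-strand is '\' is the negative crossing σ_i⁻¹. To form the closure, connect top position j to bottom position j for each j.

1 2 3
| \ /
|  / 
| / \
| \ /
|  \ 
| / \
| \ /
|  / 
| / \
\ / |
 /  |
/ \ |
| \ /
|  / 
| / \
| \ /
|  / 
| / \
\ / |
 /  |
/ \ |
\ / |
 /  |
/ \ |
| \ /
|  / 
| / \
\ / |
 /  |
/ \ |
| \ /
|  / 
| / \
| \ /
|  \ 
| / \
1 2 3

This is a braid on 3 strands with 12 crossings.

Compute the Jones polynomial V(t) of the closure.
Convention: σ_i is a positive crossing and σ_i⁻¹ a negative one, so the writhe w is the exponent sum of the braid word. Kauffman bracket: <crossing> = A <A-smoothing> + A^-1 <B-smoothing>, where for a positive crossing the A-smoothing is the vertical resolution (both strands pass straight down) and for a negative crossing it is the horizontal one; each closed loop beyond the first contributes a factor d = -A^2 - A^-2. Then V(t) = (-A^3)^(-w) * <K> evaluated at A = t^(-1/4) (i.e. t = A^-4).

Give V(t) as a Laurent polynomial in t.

-t^8 + t^5 + t^3

Derivation:
Reading the diagram top to bottom ('/'-over between positions i,i+1 = s_i, '\'-over = s_i^-1): braid word = s2 s2^-1 s2 s1 s2 s2 s1 s1 s2 s1 s2 s2^-1.
The presented braid s2 s2^-1 s2 s1 s2 s2 s1 s1 s2 s1 s2 s2^-1 on 3 strands reduces by inverse Markov moves (closure unchanged at each step):
  Deconjugate: the word is γ·β·γ⁻¹ with γ = s2 s2^-1 (prefix) and γ⁻¹ = s2 s2^-1 (suffix); strip both.
Reduced to β = s2 s1 s2 s2 s1 s1 s2 s1 on 3 strands, 8 crossings.
Compute on β:
Braid: s2 s1 s2 s2 s1 s1 s2 s1 on 3 strands, 8 crossings.
Writhe w = (#positive) - (#negative) = 8 - 0 = 8.
Computing the Kauffman bracket via state sum. There are 2^8 = 256 states.
For each crossing: s=0 is the vertical smoothing, s=1 horizontal. Crossing k contributes A^(sign_k * (1 - 2*s_k)); loop factor d = -A^2 - A^-2.
Tabulate the states by total A-exponent and number of loops L (A-exp: L × count):
  A^8: L=3 ×1
  A^6: L=2 ×8
  A^4: L=1 ×16, L=3 ×12
  A^2: L=2 ×48, L=4 ×8
  A^0: L=1 ×17, L=3 ×51, L=5 ×2
  A^-2: L=2 ×34, L=4 ×22
  A^-4: L=1 ×4, L=3 ×21, L=5 ×3
  A^-6: L=2 ×4, L=4 ×4
  A^-8: L=3 ×1
Each group contributes A^e * Σ count * d^(L-1):
Powers of d = -A^2 - A^-2: d^2 = A^4 + 2 + A^-4; d^3 = -A^6 - 3*A^2 - 3*A^-2 - A^-6; d^4 = A^8 + 4*A^4 + 6 + 4*A^-4 + A^-8.
  A^8 * (d^2) = A^12 + 2*A^8 + A^4
  A^6 * (8*d) = -8*A^8 - 8*A^4
  A^4 * (16 + 12*d^2) = 12*A^8 + 40*A^4 + 12
  A^2 * (48*d + 8*d^3) = -8*A^8 - 72*A^4 - 72 - 8*A^-4
  A^0 * (17 + 51*d^2 + 2*d^4) = 2*A^8 + 59*A^4 + 131 + 59*A^-4 + 2*A^-8
  A^-2 * (34*d + 22*d^3) = -22*A^4 - 100 - 100*A^-4 - 22*A^-8
  A^-4 * (4 + 21*d^2 + 3*d^4) = 3*A^4 + 33 + 64*A^-4 + 33*A^-8 + 3*A^-12
  A^-6 * (4*d + 4*d^3) = -4 - 16*A^-4 - 16*A^-8 - 4*A^-12
  A^-8 * (d^2) = A^-4 + 2*A^-8 + A^-12
Summing the groups: <K> = A^12 + A^4 - A^-8
Normalise by the writhe: (-A^3)^(-w) = (-A^3)^(-8) = A^-24, so f(A) = A^-24 * <K> = A^-12 + A^-20 - A^-32.
Substitute A = t^(-1/4), i.e. A^e → t^(-e/4): V(t) = -t^8 + t^5 + t^3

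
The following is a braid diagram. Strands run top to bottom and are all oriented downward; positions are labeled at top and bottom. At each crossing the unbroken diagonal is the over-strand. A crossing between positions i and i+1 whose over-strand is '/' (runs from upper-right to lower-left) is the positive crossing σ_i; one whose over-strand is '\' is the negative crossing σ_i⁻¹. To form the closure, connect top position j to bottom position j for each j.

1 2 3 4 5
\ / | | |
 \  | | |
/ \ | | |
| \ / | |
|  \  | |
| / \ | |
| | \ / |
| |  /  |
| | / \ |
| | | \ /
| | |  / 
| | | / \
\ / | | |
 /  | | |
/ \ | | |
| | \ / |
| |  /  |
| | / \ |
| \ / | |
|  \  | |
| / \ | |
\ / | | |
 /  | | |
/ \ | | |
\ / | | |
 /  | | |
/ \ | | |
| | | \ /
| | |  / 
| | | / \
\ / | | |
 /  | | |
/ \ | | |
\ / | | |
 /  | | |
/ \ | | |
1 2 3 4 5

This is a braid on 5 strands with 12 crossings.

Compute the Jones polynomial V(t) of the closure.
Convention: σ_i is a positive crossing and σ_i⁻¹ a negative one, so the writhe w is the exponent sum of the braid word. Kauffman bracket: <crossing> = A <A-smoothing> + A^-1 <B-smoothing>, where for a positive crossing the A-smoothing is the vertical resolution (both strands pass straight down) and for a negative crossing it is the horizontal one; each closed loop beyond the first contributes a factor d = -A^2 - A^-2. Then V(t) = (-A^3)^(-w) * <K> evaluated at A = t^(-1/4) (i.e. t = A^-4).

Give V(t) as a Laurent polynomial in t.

Reading the diagram top to bottom ('/'-over between positions i,i+1 = s_i, '\'-over = s_i^-1): braid word = s1^-1 s2^-1 s3 s4 s1 s3 s2^-1 s1 s1 s4 s1 s1.
The presented braid s1^-1 s2^-1 s3 s4 s1 s3 s2^-1 s1 s1 s4 s1 s1 on 5 strands reduces by inverse Markov moves (closure unchanged at each step):
  Deconjugate: the word is γ·β·γ⁻¹ with γ = s1^-1 (prefix) and γ⁻¹ = s1 (suffix); strip both.
Reduced to β = s2^-1 s3 s4 s1 s3 s2^-1 s1 s1 s4 s1 on 5 strands, 10 crossings.
Compute on β:
Braid: s2^-1 s3 s4 s1 s3 s2^-1 s1 s1 s4 s1 on 5 strands, 10 crossings.
Writhe w = (#positive) - (#negative) = 8 - 2 = 6.
State-sum expansion of <K>. There are 2^10 = 1024 states.
Each crossing splits two ways (0=vertical, 1=horizontal). The state's weight is A^(#A-smoothings - #B-smoothings) * d^(loops - 1).
Tabulate the states by total A-exponent and number of loops L (A-exp: L × count):
  A^10: L=5 ×1
  A^8: L=4 ×10
  A^6: L=3 ×39, L=5 ×6
  A^4: L=2 ×68, L=4 ×51, L=6 ×1
  A^2: L=1 ×44, L=3 ×139, L=5 ×27
  A^0: L=2 ×126, L=4 ×118, L=6 ×8
  A^-2: L=1 ×11, L=3 ×140, L=5 ×58, L=7 ×1
  A^-4: L=2 ×19, L=4 ×85, L=6 ×16
  A^-6: L=3 ×15, L=5 ×28, L=7 ×2
  A^-8: L=4 ×6, L=6 ×4
  A^-10: L=5 ×1
Each group contributes A^e * Σ count * d^(L-1):
Powers of d = -A^2 - A^-2: d^2 = A^4 + 2 + A^-4; d^3 = -A^6 - 3*A^2 - 3*A^-2 - A^-6; d^4 = A^8 + 4*A^4 + 6 + 4*A^-4 + A^-8; d^5 = -A^10 - 5*A^6 - 10*A^2 - 10*A^-2 - 5*A^-6 - A^-10; d^6 = A^12 + 6*A^8 + 15*A^4 + 20 + 15*A^-4 + 6*A^-8 + A^-12.
  A^10 * (d^4) = A^18 + 4*A^14 + 6*A^10 + 4*A^6 + A^2
  A^8 * (10*d^3) = -10*A^14 - 30*A^10 - 30*A^6 - 10*A^2
  A^6 * (39*d^2 + 6*d^4) = 6*A^14 + 63*A^10 + 114*A^6 + 63*A^2 + 6*A^-2
  A^4 * (68*d + 51*d^3 + d^5) = -A^14 - 56*A^10 - 231*A^6 - 231*A^2 - 56*A^-2 - A^-6
  A^2 * (44 + 139*d^2 + 27*d^4) = 27*A^10 + 247*A^6 + 484*A^2 + 247*A^-2 + 27*A^-6
  A^0 * (126*d + 118*d^3 + 8*d^5) = -8*A^10 - 158*A^6 - 560*A^2 - 560*A^-2 - 158*A^-6 - 8*A^-10
  A^-2 * (11 + 140*d^2 + 58*d^4 + d^6) = A^10 + 64*A^6 + 387*A^2 + 659*A^-2 + 387*A^-6 + 64*A^-10 + A^-14
  A^-4 * (19*d + 85*d^3 + 16*d^5) = -16*A^6 - 165*A^2 - 434*A^-2 - 434*A^-6 - 165*A^-10 - 16*A^-14
  A^-6 * (15*d^2 + 28*d^4 + 2*d^6) = 2*A^6 + 40*A^2 + 157*A^-2 + 238*A^-6 + 157*A^-10 + 40*A^-14 + 2*A^-18
  A^-8 * (6*d^3 + 4*d^5) = -4*A^2 - 26*A^-2 - 58*A^-6 - 58*A^-10 - 26*A^-14 - 4*A^-18
  A^-10 * (d^4) = A^-2 + 4*A^-6 + 6*A^-10 + 4*A^-14 + A^-18
Summing the groups: <K> = A^18 - A^14 + 3*A^10 - 4*A^6 + 5*A^2 - 6*A^-2 + 5*A^-6 - 4*A^-10 + 3*A^-14 - A^-18
Normalise by the writhe: (-A^3)^(-w) = (-A^3)^(-6) = A^-18, so f(A) = A^-18 * <K> = 1 - A^-4 + 3*A^-8 - 4*A^-12 + 5*A^-16 - 6*A^-20 + 5*A^-24 - 4*A^-28 + 3*A^-32 - A^-36.
Substitute A = t^(-1/4), i.e. A^e → t^(-e/4): V(t) = -t^9 + 3*t^8 - 4*t^7 + 5*t^6 - 6*t^5 + 5*t^4 - 4*t^3 + 3*t^2 - t + 1

Answer: -t^9 + 3*t^8 - 4*t^7 + 5*t^6 - 6*t^5 + 5*t^4 - 4*t^3 + 3*t^2 - t + 1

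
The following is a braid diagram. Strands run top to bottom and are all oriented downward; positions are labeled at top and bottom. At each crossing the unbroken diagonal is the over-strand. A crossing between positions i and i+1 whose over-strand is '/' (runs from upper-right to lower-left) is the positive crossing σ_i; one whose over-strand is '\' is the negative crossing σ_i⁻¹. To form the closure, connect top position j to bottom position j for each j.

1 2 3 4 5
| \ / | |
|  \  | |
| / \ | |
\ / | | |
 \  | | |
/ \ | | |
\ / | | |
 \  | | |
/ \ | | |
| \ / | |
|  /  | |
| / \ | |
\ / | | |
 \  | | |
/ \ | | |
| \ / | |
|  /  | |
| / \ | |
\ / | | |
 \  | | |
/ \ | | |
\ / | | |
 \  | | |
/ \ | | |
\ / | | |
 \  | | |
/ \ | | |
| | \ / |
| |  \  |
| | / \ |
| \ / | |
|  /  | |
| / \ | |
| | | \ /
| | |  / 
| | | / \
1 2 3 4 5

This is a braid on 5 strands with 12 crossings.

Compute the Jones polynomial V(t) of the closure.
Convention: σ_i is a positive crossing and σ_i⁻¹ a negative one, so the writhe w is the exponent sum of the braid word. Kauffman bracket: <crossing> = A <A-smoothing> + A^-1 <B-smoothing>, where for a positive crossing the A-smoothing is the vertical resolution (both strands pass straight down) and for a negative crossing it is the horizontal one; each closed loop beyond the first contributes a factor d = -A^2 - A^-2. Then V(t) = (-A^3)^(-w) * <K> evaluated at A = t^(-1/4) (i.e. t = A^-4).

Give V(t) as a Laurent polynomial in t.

1 - t^-1 + 2*t^-2 - 2*t^-3 + 3*t^-4 - 3*t^-5 + 2*t^-6 - 2*t^-7 + t^-8

Derivation:
Reading the diagram top to bottom ('/'-over between positions i,i+1 = s_i, '\'-over = s_i^-1): braid word = s2^-1 s1^-1 s1^-1 s2 s1^-1 s2 s1^-1 s1^-1 s1^-1 s3^-1 s2 s4.
The presented braid s2^-1 s1^-1 s1^-1 s2 s1^-1 s2 s1^-1 s1^-1 s1^-1 s3^-1 s2 s4 on 5 strands reduces by inverse Markov moves (closure unchanged at each step):
  Destabilize: the word has the form β·s4 where s4 occurs only as the final letter (β ∈ B_4); drop it and the last strand → 4 strands.
  Deconjugate: the word is γ·β·γ⁻¹ with γ = s2^-1 (prefix) and γ⁻¹ = s2 (suffix); strip both.
  Destabilize: the word has the form β·s3^-1 where s3^-1 occurs only as the final letter (β ∈ B_3); drop it and the last strand → 3 strands.
Reduced to β = s1^-1 s1^-1 s2 s1^-1 s2 s1^-1 s1^-1 s1^-1 on 3 strands, 8 crossings.
Compute on β:
Braid: s1^-1 s1^-1 s2 s1^-1 s2 s1^-1 s1^-1 s1^-1 on 3 strands, 8 crossings.
Writhe w = (#positive) - (#negative) = 2 - 6 = -4.
State-sum expansion of <K>. There are 2^8 = 256 states.
Each crossing splits two ways (0=vertical, 1=horizontal). The state's weight is A^(#A-smoothings - #B-smoothings) * d^(loops - 1).
Tabulate the states by total A-exponent and number of loops L (A-exp: L × count):
  A^8: L=7 ×1
  A^6: L=6 ×8
  A^4: L=5 ×28
  A^2: L=4 ×55, L=6 ×1
  A^0: L=3 ×65, L=5 ×5
  A^-2: L=2 ×46, L=4 ×10
  A^-4: L=1 ×17, L=3 ×11
  A^-6: L=2 ×8
  A^-8: L=3 ×1
Each group contributes A^e * Σ count * d^(L-1):
Powers of d = -A^2 - A^-2: d^2 = A^4 + 2 + A^-4; d^3 = -A^6 - 3*A^2 - 3*A^-2 - A^-6; d^4 = A^8 + 4*A^4 + 6 + 4*A^-4 + A^-8; d^5 = -A^10 - 5*A^6 - 10*A^2 - 10*A^-2 - 5*A^-6 - A^-10; d^6 = A^12 + 6*A^8 + 15*A^4 + 20 + 15*A^-4 + 6*A^-8 + A^-12.
  A^8 * (d^6) = A^20 + 6*A^16 + 15*A^12 + 20*A^8 + 15*A^4 + 6 + A^-4
  A^6 * (8*d^5) = -8*A^16 - 40*A^12 - 80*A^8 - 80*A^4 - 40 - 8*A^-4
  A^4 * (28*d^4) = 28*A^12 + 112*A^8 + 168*A^4 + 112 + 28*A^-4
  A^2 * (55*d^3 + d^5) = -A^12 - 60*A^8 - 175*A^4 - 175 - 60*A^-4 - A^-8
  A^0 * (65*d^2 + 5*d^4) = 5*A^8 + 85*A^4 + 160 + 85*A^-4 + 5*A^-8
  A^-2 * (46*d + 10*d^3) = -10*A^4 - 76 - 76*A^-4 - 10*A^-8
  A^-4 * (17 + 11*d^2) = 11 + 39*A^-4 + 11*A^-8
  A^-6 * (8*d) = -8*A^-4 - 8*A^-8
  A^-8 * (d^2) = A^-4 + 2*A^-8 + A^-12
Summing the groups: <K> = A^20 - 2*A^16 + 2*A^12 - 3*A^8 + 3*A^4 - 2 + 2*A^-4 - A^-8 + A^-12
Normalise by the writhe: (-A^3)^(-w) = (-A^3)^(4) = A^12, so f(A) = A^12 * <K> = A^32 - 2*A^28 + 2*A^24 - 3*A^20 + 3*A^16 - 2*A^12 + 2*A^8 - A^4 + 1.
Substitute A = t^(-1/4), i.e. A^e → t^(-e/4): V(t) = 1 - t^-1 + 2*t^-2 - 2*t^-3 + 3*t^-4 - 3*t^-5 + 2*t^-6 - 2*t^-7 + t^-8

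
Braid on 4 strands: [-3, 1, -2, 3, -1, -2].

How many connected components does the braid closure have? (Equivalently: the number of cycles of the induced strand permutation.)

2

Derivation:
Track the strand permutation on 4 strands, starting from identity.
  step 1: s3^-1 swaps positions 3,4 -> [1 2 4 3]
  step 2: s1 swaps positions 1,2 -> [2 1 4 3]
  step 3: s2^-1 swaps positions 2,3 -> [2 4 1 3]
  step 4: s3 swaps positions 3,4 -> [2 4 3 1]
  step 5: s1^-1 swaps positions 1,2 -> [4 2 3 1]
  step 6: s2^-1 swaps positions 2,3 -> [4 3 2 1]
Final permutation (position -> original strand): [4 3 2 1]
Closure components = cycle count of this permutation = 2.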